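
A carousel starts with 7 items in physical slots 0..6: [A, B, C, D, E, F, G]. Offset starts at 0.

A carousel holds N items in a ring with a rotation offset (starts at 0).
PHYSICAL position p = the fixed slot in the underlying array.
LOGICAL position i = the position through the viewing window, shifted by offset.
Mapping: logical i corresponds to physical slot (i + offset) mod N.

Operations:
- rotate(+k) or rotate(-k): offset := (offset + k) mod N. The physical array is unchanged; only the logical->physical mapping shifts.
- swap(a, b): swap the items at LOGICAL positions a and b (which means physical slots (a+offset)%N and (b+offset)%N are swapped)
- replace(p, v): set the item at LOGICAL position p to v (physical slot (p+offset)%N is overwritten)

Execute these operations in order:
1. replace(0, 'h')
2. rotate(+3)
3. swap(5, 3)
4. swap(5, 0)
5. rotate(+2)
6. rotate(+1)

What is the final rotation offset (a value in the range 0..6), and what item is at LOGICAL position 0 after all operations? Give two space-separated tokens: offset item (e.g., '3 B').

Answer: 6 B

Derivation:
After op 1 (replace(0, 'h')): offset=0, physical=[h,B,C,D,E,F,G], logical=[h,B,C,D,E,F,G]
After op 2 (rotate(+3)): offset=3, physical=[h,B,C,D,E,F,G], logical=[D,E,F,G,h,B,C]
After op 3 (swap(5, 3)): offset=3, physical=[h,G,C,D,E,F,B], logical=[D,E,F,B,h,G,C]
After op 4 (swap(5, 0)): offset=3, physical=[h,D,C,G,E,F,B], logical=[G,E,F,B,h,D,C]
After op 5 (rotate(+2)): offset=5, physical=[h,D,C,G,E,F,B], logical=[F,B,h,D,C,G,E]
After op 6 (rotate(+1)): offset=6, physical=[h,D,C,G,E,F,B], logical=[B,h,D,C,G,E,F]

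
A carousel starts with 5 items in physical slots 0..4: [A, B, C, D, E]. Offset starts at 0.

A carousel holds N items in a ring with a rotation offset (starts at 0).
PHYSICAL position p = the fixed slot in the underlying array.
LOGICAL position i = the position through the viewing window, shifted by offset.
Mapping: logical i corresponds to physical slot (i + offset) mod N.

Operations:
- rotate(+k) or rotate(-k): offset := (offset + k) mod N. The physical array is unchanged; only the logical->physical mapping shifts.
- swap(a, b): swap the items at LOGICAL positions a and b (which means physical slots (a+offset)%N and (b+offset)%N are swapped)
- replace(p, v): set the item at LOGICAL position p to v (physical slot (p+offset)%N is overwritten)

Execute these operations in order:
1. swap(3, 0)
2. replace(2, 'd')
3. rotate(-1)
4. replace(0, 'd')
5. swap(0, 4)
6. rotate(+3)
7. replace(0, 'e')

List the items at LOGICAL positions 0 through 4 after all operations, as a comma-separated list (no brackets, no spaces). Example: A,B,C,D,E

After op 1 (swap(3, 0)): offset=0, physical=[D,B,C,A,E], logical=[D,B,C,A,E]
After op 2 (replace(2, 'd')): offset=0, physical=[D,B,d,A,E], logical=[D,B,d,A,E]
After op 3 (rotate(-1)): offset=4, physical=[D,B,d,A,E], logical=[E,D,B,d,A]
After op 4 (replace(0, 'd')): offset=4, physical=[D,B,d,A,d], logical=[d,D,B,d,A]
After op 5 (swap(0, 4)): offset=4, physical=[D,B,d,d,A], logical=[A,D,B,d,d]
After op 6 (rotate(+3)): offset=2, physical=[D,B,d,d,A], logical=[d,d,A,D,B]
After op 7 (replace(0, 'e')): offset=2, physical=[D,B,e,d,A], logical=[e,d,A,D,B]

Answer: e,d,A,D,B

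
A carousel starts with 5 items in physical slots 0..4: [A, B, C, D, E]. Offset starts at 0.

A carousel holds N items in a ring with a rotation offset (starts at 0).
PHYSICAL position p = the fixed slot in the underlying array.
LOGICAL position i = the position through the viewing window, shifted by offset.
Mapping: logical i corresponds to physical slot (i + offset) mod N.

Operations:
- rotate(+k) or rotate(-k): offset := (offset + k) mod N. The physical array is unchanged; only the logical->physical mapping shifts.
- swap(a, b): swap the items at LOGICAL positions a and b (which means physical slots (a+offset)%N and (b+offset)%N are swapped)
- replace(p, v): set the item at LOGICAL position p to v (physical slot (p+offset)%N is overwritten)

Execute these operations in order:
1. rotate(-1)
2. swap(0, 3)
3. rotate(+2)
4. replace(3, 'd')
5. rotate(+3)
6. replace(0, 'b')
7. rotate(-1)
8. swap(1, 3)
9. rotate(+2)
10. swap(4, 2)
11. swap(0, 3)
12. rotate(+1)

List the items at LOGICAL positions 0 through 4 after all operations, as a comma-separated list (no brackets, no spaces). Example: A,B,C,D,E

After op 1 (rotate(-1)): offset=4, physical=[A,B,C,D,E], logical=[E,A,B,C,D]
After op 2 (swap(0, 3)): offset=4, physical=[A,B,E,D,C], logical=[C,A,B,E,D]
After op 3 (rotate(+2)): offset=1, physical=[A,B,E,D,C], logical=[B,E,D,C,A]
After op 4 (replace(3, 'd')): offset=1, physical=[A,B,E,D,d], logical=[B,E,D,d,A]
After op 5 (rotate(+3)): offset=4, physical=[A,B,E,D,d], logical=[d,A,B,E,D]
After op 6 (replace(0, 'b')): offset=4, physical=[A,B,E,D,b], logical=[b,A,B,E,D]
After op 7 (rotate(-1)): offset=3, physical=[A,B,E,D,b], logical=[D,b,A,B,E]
After op 8 (swap(1, 3)): offset=3, physical=[A,b,E,D,B], logical=[D,B,A,b,E]
After op 9 (rotate(+2)): offset=0, physical=[A,b,E,D,B], logical=[A,b,E,D,B]
After op 10 (swap(4, 2)): offset=0, physical=[A,b,B,D,E], logical=[A,b,B,D,E]
After op 11 (swap(0, 3)): offset=0, physical=[D,b,B,A,E], logical=[D,b,B,A,E]
After op 12 (rotate(+1)): offset=1, physical=[D,b,B,A,E], logical=[b,B,A,E,D]

Answer: b,B,A,E,D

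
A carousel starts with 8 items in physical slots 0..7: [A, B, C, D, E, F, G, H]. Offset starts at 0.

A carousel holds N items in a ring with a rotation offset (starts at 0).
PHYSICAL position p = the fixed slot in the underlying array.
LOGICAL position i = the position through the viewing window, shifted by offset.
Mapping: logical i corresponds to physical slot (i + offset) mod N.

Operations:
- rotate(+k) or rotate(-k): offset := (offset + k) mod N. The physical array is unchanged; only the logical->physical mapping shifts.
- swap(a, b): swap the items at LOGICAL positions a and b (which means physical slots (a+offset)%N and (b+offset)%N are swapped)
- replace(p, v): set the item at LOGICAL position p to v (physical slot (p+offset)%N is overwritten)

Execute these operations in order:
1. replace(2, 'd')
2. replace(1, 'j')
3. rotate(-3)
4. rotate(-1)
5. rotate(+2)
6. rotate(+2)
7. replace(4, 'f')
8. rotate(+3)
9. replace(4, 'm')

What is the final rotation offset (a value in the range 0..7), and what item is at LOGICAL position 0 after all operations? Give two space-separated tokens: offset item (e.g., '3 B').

Answer: 3 D

Derivation:
After op 1 (replace(2, 'd')): offset=0, physical=[A,B,d,D,E,F,G,H], logical=[A,B,d,D,E,F,G,H]
After op 2 (replace(1, 'j')): offset=0, physical=[A,j,d,D,E,F,G,H], logical=[A,j,d,D,E,F,G,H]
After op 3 (rotate(-3)): offset=5, physical=[A,j,d,D,E,F,G,H], logical=[F,G,H,A,j,d,D,E]
After op 4 (rotate(-1)): offset=4, physical=[A,j,d,D,E,F,G,H], logical=[E,F,G,H,A,j,d,D]
After op 5 (rotate(+2)): offset=6, physical=[A,j,d,D,E,F,G,H], logical=[G,H,A,j,d,D,E,F]
After op 6 (rotate(+2)): offset=0, physical=[A,j,d,D,E,F,G,H], logical=[A,j,d,D,E,F,G,H]
After op 7 (replace(4, 'f')): offset=0, physical=[A,j,d,D,f,F,G,H], logical=[A,j,d,D,f,F,G,H]
After op 8 (rotate(+3)): offset=3, physical=[A,j,d,D,f,F,G,H], logical=[D,f,F,G,H,A,j,d]
After op 9 (replace(4, 'm')): offset=3, physical=[A,j,d,D,f,F,G,m], logical=[D,f,F,G,m,A,j,d]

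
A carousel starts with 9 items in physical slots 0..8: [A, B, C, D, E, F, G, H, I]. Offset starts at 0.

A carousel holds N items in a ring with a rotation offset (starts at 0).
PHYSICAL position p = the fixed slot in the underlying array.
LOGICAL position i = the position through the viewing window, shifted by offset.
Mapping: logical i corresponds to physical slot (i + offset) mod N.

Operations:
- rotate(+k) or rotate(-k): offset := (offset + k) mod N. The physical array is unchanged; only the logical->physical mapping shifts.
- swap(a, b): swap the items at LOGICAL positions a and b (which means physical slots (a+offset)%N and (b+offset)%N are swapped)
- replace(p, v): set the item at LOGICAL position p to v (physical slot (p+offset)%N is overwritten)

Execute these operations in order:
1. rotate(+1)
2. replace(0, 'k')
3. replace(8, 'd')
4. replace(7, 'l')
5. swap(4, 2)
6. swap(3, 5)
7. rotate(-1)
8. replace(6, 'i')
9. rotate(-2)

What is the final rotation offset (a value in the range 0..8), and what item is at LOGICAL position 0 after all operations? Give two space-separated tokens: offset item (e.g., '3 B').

Answer: 7 H

Derivation:
After op 1 (rotate(+1)): offset=1, physical=[A,B,C,D,E,F,G,H,I], logical=[B,C,D,E,F,G,H,I,A]
After op 2 (replace(0, 'k')): offset=1, physical=[A,k,C,D,E,F,G,H,I], logical=[k,C,D,E,F,G,H,I,A]
After op 3 (replace(8, 'd')): offset=1, physical=[d,k,C,D,E,F,G,H,I], logical=[k,C,D,E,F,G,H,I,d]
After op 4 (replace(7, 'l')): offset=1, physical=[d,k,C,D,E,F,G,H,l], logical=[k,C,D,E,F,G,H,l,d]
After op 5 (swap(4, 2)): offset=1, physical=[d,k,C,F,E,D,G,H,l], logical=[k,C,F,E,D,G,H,l,d]
After op 6 (swap(3, 5)): offset=1, physical=[d,k,C,F,G,D,E,H,l], logical=[k,C,F,G,D,E,H,l,d]
After op 7 (rotate(-1)): offset=0, physical=[d,k,C,F,G,D,E,H,l], logical=[d,k,C,F,G,D,E,H,l]
After op 8 (replace(6, 'i')): offset=0, physical=[d,k,C,F,G,D,i,H,l], logical=[d,k,C,F,G,D,i,H,l]
After op 9 (rotate(-2)): offset=7, physical=[d,k,C,F,G,D,i,H,l], logical=[H,l,d,k,C,F,G,D,i]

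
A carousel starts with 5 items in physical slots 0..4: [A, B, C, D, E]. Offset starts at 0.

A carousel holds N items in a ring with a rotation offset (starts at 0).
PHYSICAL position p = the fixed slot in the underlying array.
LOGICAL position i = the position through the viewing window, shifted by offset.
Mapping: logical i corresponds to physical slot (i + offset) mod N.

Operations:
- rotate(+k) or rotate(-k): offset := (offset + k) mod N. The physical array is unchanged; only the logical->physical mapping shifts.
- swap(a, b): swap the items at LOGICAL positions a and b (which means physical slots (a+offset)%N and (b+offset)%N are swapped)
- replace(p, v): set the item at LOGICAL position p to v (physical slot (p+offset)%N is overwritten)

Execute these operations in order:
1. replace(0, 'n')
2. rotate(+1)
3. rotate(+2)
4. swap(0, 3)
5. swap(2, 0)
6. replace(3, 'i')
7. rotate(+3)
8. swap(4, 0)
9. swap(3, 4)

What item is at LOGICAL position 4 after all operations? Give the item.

After op 1 (replace(0, 'n')): offset=0, physical=[n,B,C,D,E], logical=[n,B,C,D,E]
After op 2 (rotate(+1)): offset=1, physical=[n,B,C,D,E], logical=[B,C,D,E,n]
After op 3 (rotate(+2)): offset=3, physical=[n,B,C,D,E], logical=[D,E,n,B,C]
After op 4 (swap(0, 3)): offset=3, physical=[n,D,C,B,E], logical=[B,E,n,D,C]
After op 5 (swap(2, 0)): offset=3, physical=[B,D,C,n,E], logical=[n,E,B,D,C]
After op 6 (replace(3, 'i')): offset=3, physical=[B,i,C,n,E], logical=[n,E,B,i,C]
After op 7 (rotate(+3)): offset=1, physical=[B,i,C,n,E], logical=[i,C,n,E,B]
After op 8 (swap(4, 0)): offset=1, physical=[i,B,C,n,E], logical=[B,C,n,E,i]
After op 9 (swap(3, 4)): offset=1, physical=[E,B,C,n,i], logical=[B,C,n,i,E]

Answer: E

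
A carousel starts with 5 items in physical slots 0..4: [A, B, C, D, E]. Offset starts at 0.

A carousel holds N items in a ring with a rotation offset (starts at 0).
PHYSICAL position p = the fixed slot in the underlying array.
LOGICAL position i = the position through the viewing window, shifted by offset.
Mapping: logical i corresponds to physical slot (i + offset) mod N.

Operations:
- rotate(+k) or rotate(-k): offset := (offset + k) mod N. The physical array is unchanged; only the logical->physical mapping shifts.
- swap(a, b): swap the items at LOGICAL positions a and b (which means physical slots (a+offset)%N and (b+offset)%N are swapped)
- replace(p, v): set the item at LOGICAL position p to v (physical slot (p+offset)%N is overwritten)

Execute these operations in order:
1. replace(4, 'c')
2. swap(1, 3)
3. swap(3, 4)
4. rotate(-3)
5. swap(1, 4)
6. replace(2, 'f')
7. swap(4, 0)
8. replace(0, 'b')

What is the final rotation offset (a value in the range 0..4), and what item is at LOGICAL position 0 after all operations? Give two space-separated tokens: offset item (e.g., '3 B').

Answer: 2 b

Derivation:
After op 1 (replace(4, 'c')): offset=0, physical=[A,B,C,D,c], logical=[A,B,C,D,c]
After op 2 (swap(1, 3)): offset=0, physical=[A,D,C,B,c], logical=[A,D,C,B,c]
After op 3 (swap(3, 4)): offset=0, physical=[A,D,C,c,B], logical=[A,D,C,c,B]
After op 4 (rotate(-3)): offset=2, physical=[A,D,C,c,B], logical=[C,c,B,A,D]
After op 5 (swap(1, 4)): offset=2, physical=[A,c,C,D,B], logical=[C,D,B,A,c]
After op 6 (replace(2, 'f')): offset=2, physical=[A,c,C,D,f], logical=[C,D,f,A,c]
After op 7 (swap(4, 0)): offset=2, physical=[A,C,c,D,f], logical=[c,D,f,A,C]
After op 8 (replace(0, 'b')): offset=2, physical=[A,C,b,D,f], logical=[b,D,f,A,C]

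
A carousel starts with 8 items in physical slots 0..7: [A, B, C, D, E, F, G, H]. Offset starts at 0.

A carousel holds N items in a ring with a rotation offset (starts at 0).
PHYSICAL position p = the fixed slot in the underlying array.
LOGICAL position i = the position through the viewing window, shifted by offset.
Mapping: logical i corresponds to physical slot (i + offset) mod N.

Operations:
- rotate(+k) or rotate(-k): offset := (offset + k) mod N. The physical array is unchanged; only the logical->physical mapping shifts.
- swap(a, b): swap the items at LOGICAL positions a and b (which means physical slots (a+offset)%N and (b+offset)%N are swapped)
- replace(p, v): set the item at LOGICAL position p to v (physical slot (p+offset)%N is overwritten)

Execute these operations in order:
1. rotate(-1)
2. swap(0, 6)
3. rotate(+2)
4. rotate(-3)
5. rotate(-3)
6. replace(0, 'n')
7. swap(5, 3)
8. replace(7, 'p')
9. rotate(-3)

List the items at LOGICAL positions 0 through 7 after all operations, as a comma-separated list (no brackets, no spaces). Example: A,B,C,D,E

After op 1 (rotate(-1)): offset=7, physical=[A,B,C,D,E,F,G,H], logical=[H,A,B,C,D,E,F,G]
After op 2 (swap(0, 6)): offset=7, physical=[A,B,C,D,E,H,G,F], logical=[F,A,B,C,D,E,H,G]
After op 3 (rotate(+2)): offset=1, physical=[A,B,C,D,E,H,G,F], logical=[B,C,D,E,H,G,F,A]
After op 4 (rotate(-3)): offset=6, physical=[A,B,C,D,E,H,G,F], logical=[G,F,A,B,C,D,E,H]
After op 5 (rotate(-3)): offset=3, physical=[A,B,C,D,E,H,G,F], logical=[D,E,H,G,F,A,B,C]
After op 6 (replace(0, 'n')): offset=3, physical=[A,B,C,n,E,H,G,F], logical=[n,E,H,G,F,A,B,C]
After op 7 (swap(5, 3)): offset=3, physical=[G,B,C,n,E,H,A,F], logical=[n,E,H,A,F,G,B,C]
After op 8 (replace(7, 'p')): offset=3, physical=[G,B,p,n,E,H,A,F], logical=[n,E,H,A,F,G,B,p]
After op 9 (rotate(-3)): offset=0, physical=[G,B,p,n,E,H,A,F], logical=[G,B,p,n,E,H,A,F]

Answer: G,B,p,n,E,H,A,F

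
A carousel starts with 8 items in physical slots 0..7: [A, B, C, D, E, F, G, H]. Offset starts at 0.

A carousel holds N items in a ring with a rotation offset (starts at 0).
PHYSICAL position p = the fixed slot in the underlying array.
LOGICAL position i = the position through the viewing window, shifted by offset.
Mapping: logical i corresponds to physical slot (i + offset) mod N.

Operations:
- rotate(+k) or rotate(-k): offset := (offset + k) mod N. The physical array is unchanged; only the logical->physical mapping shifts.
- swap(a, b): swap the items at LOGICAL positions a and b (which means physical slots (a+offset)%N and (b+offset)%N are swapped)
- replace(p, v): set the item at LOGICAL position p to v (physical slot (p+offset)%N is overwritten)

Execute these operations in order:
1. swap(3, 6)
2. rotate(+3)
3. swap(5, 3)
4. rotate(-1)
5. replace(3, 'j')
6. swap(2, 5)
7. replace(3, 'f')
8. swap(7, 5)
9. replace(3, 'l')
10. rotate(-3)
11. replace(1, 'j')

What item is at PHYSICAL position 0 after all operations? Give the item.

After op 1 (swap(3, 6)): offset=0, physical=[A,B,C,G,E,F,D,H], logical=[A,B,C,G,E,F,D,H]
After op 2 (rotate(+3)): offset=3, physical=[A,B,C,G,E,F,D,H], logical=[G,E,F,D,H,A,B,C]
After op 3 (swap(5, 3)): offset=3, physical=[D,B,C,G,E,F,A,H], logical=[G,E,F,A,H,D,B,C]
After op 4 (rotate(-1)): offset=2, physical=[D,B,C,G,E,F,A,H], logical=[C,G,E,F,A,H,D,B]
After op 5 (replace(3, 'j')): offset=2, physical=[D,B,C,G,E,j,A,H], logical=[C,G,E,j,A,H,D,B]
After op 6 (swap(2, 5)): offset=2, physical=[D,B,C,G,H,j,A,E], logical=[C,G,H,j,A,E,D,B]
After op 7 (replace(3, 'f')): offset=2, physical=[D,B,C,G,H,f,A,E], logical=[C,G,H,f,A,E,D,B]
After op 8 (swap(7, 5)): offset=2, physical=[D,E,C,G,H,f,A,B], logical=[C,G,H,f,A,B,D,E]
After op 9 (replace(3, 'l')): offset=2, physical=[D,E,C,G,H,l,A,B], logical=[C,G,H,l,A,B,D,E]
After op 10 (rotate(-3)): offset=7, physical=[D,E,C,G,H,l,A,B], logical=[B,D,E,C,G,H,l,A]
After op 11 (replace(1, 'j')): offset=7, physical=[j,E,C,G,H,l,A,B], logical=[B,j,E,C,G,H,l,A]

Answer: j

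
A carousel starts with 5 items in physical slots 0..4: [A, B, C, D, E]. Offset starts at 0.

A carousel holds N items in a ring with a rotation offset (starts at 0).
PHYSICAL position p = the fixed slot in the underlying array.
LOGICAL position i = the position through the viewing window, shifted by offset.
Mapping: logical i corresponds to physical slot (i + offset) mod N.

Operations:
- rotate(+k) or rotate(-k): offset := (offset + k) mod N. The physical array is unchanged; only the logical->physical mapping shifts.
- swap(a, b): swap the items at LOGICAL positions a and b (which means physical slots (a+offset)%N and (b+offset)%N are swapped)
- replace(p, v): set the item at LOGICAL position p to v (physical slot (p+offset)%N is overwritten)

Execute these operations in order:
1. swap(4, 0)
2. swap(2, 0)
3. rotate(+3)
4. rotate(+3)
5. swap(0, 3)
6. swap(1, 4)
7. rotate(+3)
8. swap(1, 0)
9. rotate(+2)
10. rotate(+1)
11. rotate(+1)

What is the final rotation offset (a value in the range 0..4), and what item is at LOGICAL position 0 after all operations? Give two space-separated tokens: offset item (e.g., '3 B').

After op 1 (swap(4, 0)): offset=0, physical=[E,B,C,D,A], logical=[E,B,C,D,A]
After op 2 (swap(2, 0)): offset=0, physical=[C,B,E,D,A], logical=[C,B,E,D,A]
After op 3 (rotate(+3)): offset=3, physical=[C,B,E,D,A], logical=[D,A,C,B,E]
After op 4 (rotate(+3)): offset=1, physical=[C,B,E,D,A], logical=[B,E,D,A,C]
After op 5 (swap(0, 3)): offset=1, physical=[C,A,E,D,B], logical=[A,E,D,B,C]
After op 6 (swap(1, 4)): offset=1, physical=[E,A,C,D,B], logical=[A,C,D,B,E]
After op 7 (rotate(+3)): offset=4, physical=[E,A,C,D,B], logical=[B,E,A,C,D]
After op 8 (swap(1, 0)): offset=4, physical=[B,A,C,D,E], logical=[E,B,A,C,D]
After op 9 (rotate(+2)): offset=1, physical=[B,A,C,D,E], logical=[A,C,D,E,B]
After op 10 (rotate(+1)): offset=2, physical=[B,A,C,D,E], logical=[C,D,E,B,A]
After op 11 (rotate(+1)): offset=3, physical=[B,A,C,D,E], logical=[D,E,B,A,C]

Answer: 3 D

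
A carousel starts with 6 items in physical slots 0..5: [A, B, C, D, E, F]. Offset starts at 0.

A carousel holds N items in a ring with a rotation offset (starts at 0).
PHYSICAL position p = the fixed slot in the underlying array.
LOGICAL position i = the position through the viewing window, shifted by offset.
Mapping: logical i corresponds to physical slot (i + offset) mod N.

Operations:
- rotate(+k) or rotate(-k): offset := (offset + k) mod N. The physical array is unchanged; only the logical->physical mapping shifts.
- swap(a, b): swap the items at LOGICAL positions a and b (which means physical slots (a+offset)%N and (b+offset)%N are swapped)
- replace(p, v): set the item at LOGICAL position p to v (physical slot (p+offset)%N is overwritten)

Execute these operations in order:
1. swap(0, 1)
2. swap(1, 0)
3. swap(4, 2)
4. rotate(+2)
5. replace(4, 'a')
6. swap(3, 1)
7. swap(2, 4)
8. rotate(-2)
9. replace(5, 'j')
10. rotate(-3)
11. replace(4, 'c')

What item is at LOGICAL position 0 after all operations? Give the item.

After op 1 (swap(0, 1)): offset=0, physical=[B,A,C,D,E,F], logical=[B,A,C,D,E,F]
After op 2 (swap(1, 0)): offset=0, physical=[A,B,C,D,E,F], logical=[A,B,C,D,E,F]
After op 3 (swap(4, 2)): offset=0, physical=[A,B,E,D,C,F], logical=[A,B,E,D,C,F]
After op 4 (rotate(+2)): offset=2, physical=[A,B,E,D,C,F], logical=[E,D,C,F,A,B]
After op 5 (replace(4, 'a')): offset=2, physical=[a,B,E,D,C,F], logical=[E,D,C,F,a,B]
After op 6 (swap(3, 1)): offset=2, physical=[a,B,E,F,C,D], logical=[E,F,C,D,a,B]
After op 7 (swap(2, 4)): offset=2, physical=[C,B,E,F,a,D], logical=[E,F,a,D,C,B]
After op 8 (rotate(-2)): offset=0, physical=[C,B,E,F,a,D], logical=[C,B,E,F,a,D]
After op 9 (replace(5, 'j')): offset=0, physical=[C,B,E,F,a,j], logical=[C,B,E,F,a,j]
After op 10 (rotate(-3)): offset=3, physical=[C,B,E,F,a,j], logical=[F,a,j,C,B,E]
After op 11 (replace(4, 'c')): offset=3, physical=[C,c,E,F,a,j], logical=[F,a,j,C,c,E]

Answer: F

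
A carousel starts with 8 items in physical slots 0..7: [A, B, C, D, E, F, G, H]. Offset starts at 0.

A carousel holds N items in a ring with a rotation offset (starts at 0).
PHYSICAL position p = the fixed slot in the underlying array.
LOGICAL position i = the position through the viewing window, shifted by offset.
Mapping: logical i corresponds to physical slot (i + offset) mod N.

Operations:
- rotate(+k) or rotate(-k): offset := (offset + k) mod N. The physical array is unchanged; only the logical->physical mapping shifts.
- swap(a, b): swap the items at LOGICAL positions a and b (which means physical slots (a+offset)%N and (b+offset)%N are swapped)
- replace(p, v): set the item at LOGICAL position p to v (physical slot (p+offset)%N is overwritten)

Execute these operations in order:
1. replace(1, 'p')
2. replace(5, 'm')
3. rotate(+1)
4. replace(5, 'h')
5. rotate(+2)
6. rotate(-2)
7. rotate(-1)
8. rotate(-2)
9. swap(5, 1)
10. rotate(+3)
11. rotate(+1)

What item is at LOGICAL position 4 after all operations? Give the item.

Answer: h

Derivation:
After op 1 (replace(1, 'p')): offset=0, physical=[A,p,C,D,E,F,G,H], logical=[A,p,C,D,E,F,G,H]
After op 2 (replace(5, 'm')): offset=0, physical=[A,p,C,D,E,m,G,H], logical=[A,p,C,D,E,m,G,H]
After op 3 (rotate(+1)): offset=1, physical=[A,p,C,D,E,m,G,H], logical=[p,C,D,E,m,G,H,A]
After op 4 (replace(5, 'h')): offset=1, physical=[A,p,C,D,E,m,h,H], logical=[p,C,D,E,m,h,H,A]
After op 5 (rotate(+2)): offset=3, physical=[A,p,C,D,E,m,h,H], logical=[D,E,m,h,H,A,p,C]
After op 6 (rotate(-2)): offset=1, physical=[A,p,C,D,E,m,h,H], logical=[p,C,D,E,m,h,H,A]
After op 7 (rotate(-1)): offset=0, physical=[A,p,C,D,E,m,h,H], logical=[A,p,C,D,E,m,h,H]
After op 8 (rotate(-2)): offset=6, physical=[A,p,C,D,E,m,h,H], logical=[h,H,A,p,C,D,E,m]
After op 9 (swap(5, 1)): offset=6, physical=[A,p,C,H,E,m,h,D], logical=[h,D,A,p,C,H,E,m]
After op 10 (rotate(+3)): offset=1, physical=[A,p,C,H,E,m,h,D], logical=[p,C,H,E,m,h,D,A]
After op 11 (rotate(+1)): offset=2, physical=[A,p,C,H,E,m,h,D], logical=[C,H,E,m,h,D,A,p]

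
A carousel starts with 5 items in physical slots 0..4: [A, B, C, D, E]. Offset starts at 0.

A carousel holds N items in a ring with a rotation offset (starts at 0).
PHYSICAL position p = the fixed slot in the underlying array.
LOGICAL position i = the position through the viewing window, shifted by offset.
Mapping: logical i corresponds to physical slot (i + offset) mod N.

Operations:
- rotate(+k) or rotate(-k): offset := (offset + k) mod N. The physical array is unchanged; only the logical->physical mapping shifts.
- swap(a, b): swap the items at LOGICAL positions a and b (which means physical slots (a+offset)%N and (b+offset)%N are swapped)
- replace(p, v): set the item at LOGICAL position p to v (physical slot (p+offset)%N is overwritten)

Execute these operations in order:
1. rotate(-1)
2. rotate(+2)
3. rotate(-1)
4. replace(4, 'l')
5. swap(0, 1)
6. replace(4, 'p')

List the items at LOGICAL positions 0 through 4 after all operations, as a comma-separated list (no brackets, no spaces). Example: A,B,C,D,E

Answer: B,A,C,D,p

Derivation:
After op 1 (rotate(-1)): offset=4, physical=[A,B,C,D,E], logical=[E,A,B,C,D]
After op 2 (rotate(+2)): offset=1, physical=[A,B,C,D,E], logical=[B,C,D,E,A]
After op 3 (rotate(-1)): offset=0, physical=[A,B,C,D,E], logical=[A,B,C,D,E]
After op 4 (replace(4, 'l')): offset=0, physical=[A,B,C,D,l], logical=[A,B,C,D,l]
After op 5 (swap(0, 1)): offset=0, physical=[B,A,C,D,l], logical=[B,A,C,D,l]
After op 6 (replace(4, 'p')): offset=0, physical=[B,A,C,D,p], logical=[B,A,C,D,p]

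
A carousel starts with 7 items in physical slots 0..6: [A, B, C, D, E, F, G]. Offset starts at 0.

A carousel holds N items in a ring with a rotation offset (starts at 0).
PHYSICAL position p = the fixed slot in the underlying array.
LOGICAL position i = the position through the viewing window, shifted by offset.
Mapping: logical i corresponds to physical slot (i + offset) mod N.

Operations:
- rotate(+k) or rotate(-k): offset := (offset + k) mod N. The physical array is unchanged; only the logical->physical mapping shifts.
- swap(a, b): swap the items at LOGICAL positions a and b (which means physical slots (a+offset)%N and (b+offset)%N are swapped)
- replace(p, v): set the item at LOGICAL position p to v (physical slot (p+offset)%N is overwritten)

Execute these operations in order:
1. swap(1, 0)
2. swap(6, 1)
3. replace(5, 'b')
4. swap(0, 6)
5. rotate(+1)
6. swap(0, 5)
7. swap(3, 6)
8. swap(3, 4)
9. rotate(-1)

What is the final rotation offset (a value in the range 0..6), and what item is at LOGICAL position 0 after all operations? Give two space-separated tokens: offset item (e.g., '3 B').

Answer: 0 E

Derivation:
After op 1 (swap(1, 0)): offset=0, physical=[B,A,C,D,E,F,G], logical=[B,A,C,D,E,F,G]
After op 2 (swap(6, 1)): offset=0, physical=[B,G,C,D,E,F,A], logical=[B,G,C,D,E,F,A]
After op 3 (replace(5, 'b')): offset=0, physical=[B,G,C,D,E,b,A], logical=[B,G,C,D,E,b,A]
After op 4 (swap(0, 6)): offset=0, physical=[A,G,C,D,E,b,B], logical=[A,G,C,D,E,b,B]
After op 5 (rotate(+1)): offset=1, physical=[A,G,C,D,E,b,B], logical=[G,C,D,E,b,B,A]
After op 6 (swap(0, 5)): offset=1, physical=[A,B,C,D,E,b,G], logical=[B,C,D,E,b,G,A]
After op 7 (swap(3, 6)): offset=1, physical=[E,B,C,D,A,b,G], logical=[B,C,D,A,b,G,E]
After op 8 (swap(3, 4)): offset=1, physical=[E,B,C,D,b,A,G], logical=[B,C,D,b,A,G,E]
After op 9 (rotate(-1)): offset=0, physical=[E,B,C,D,b,A,G], logical=[E,B,C,D,b,A,G]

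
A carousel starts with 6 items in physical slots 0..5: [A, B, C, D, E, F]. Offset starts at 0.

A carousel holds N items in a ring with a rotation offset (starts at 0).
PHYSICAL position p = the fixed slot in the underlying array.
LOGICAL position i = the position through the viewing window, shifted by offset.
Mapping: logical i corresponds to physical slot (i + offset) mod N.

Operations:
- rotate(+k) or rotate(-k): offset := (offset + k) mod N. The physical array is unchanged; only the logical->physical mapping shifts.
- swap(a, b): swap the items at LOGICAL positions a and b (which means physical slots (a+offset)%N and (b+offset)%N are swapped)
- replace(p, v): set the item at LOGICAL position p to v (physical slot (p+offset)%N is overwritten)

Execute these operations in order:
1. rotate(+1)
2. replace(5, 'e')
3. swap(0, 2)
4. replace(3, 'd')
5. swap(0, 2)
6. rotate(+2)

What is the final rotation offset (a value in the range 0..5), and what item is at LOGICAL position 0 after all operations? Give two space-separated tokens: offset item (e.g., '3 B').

After op 1 (rotate(+1)): offset=1, physical=[A,B,C,D,E,F], logical=[B,C,D,E,F,A]
After op 2 (replace(5, 'e')): offset=1, physical=[e,B,C,D,E,F], logical=[B,C,D,E,F,e]
After op 3 (swap(0, 2)): offset=1, physical=[e,D,C,B,E,F], logical=[D,C,B,E,F,e]
After op 4 (replace(3, 'd')): offset=1, physical=[e,D,C,B,d,F], logical=[D,C,B,d,F,e]
After op 5 (swap(0, 2)): offset=1, physical=[e,B,C,D,d,F], logical=[B,C,D,d,F,e]
After op 6 (rotate(+2)): offset=3, physical=[e,B,C,D,d,F], logical=[D,d,F,e,B,C]

Answer: 3 D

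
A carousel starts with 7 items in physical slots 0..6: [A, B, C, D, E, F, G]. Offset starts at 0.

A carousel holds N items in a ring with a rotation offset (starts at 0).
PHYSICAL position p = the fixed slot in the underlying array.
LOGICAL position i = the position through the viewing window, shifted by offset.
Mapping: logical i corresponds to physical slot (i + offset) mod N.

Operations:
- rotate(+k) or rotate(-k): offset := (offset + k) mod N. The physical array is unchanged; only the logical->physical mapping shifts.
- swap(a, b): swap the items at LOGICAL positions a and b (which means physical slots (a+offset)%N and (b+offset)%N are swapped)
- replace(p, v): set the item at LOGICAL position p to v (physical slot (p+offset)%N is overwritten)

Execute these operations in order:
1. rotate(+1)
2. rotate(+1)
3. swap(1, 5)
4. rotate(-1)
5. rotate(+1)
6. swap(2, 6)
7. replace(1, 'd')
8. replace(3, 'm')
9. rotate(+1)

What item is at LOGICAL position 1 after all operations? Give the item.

After op 1 (rotate(+1)): offset=1, physical=[A,B,C,D,E,F,G], logical=[B,C,D,E,F,G,A]
After op 2 (rotate(+1)): offset=2, physical=[A,B,C,D,E,F,G], logical=[C,D,E,F,G,A,B]
After op 3 (swap(1, 5)): offset=2, physical=[D,B,C,A,E,F,G], logical=[C,A,E,F,G,D,B]
After op 4 (rotate(-1)): offset=1, physical=[D,B,C,A,E,F,G], logical=[B,C,A,E,F,G,D]
After op 5 (rotate(+1)): offset=2, physical=[D,B,C,A,E,F,G], logical=[C,A,E,F,G,D,B]
After op 6 (swap(2, 6)): offset=2, physical=[D,E,C,A,B,F,G], logical=[C,A,B,F,G,D,E]
After op 7 (replace(1, 'd')): offset=2, physical=[D,E,C,d,B,F,G], logical=[C,d,B,F,G,D,E]
After op 8 (replace(3, 'm')): offset=2, physical=[D,E,C,d,B,m,G], logical=[C,d,B,m,G,D,E]
After op 9 (rotate(+1)): offset=3, physical=[D,E,C,d,B,m,G], logical=[d,B,m,G,D,E,C]

Answer: B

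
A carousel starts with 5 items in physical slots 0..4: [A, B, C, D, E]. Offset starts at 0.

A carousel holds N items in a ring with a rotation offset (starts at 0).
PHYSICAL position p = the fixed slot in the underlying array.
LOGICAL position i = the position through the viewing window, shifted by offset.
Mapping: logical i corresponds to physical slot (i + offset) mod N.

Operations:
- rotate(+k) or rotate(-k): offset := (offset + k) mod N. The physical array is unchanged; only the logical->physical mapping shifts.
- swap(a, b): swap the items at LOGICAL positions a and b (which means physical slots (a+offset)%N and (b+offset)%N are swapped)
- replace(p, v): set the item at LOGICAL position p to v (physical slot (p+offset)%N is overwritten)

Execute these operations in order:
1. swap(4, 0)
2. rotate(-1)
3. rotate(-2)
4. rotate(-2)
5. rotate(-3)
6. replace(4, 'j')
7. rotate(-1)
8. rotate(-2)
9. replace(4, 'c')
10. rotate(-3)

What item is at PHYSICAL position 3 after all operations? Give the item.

After op 1 (swap(4, 0)): offset=0, physical=[E,B,C,D,A], logical=[E,B,C,D,A]
After op 2 (rotate(-1)): offset=4, physical=[E,B,C,D,A], logical=[A,E,B,C,D]
After op 3 (rotate(-2)): offset=2, physical=[E,B,C,D,A], logical=[C,D,A,E,B]
After op 4 (rotate(-2)): offset=0, physical=[E,B,C,D,A], logical=[E,B,C,D,A]
After op 5 (rotate(-3)): offset=2, physical=[E,B,C,D,A], logical=[C,D,A,E,B]
After op 6 (replace(4, 'j')): offset=2, physical=[E,j,C,D,A], logical=[C,D,A,E,j]
After op 7 (rotate(-1)): offset=1, physical=[E,j,C,D,A], logical=[j,C,D,A,E]
After op 8 (rotate(-2)): offset=4, physical=[E,j,C,D,A], logical=[A,E,j,C,D]
After op 9 (replace(4, 'c')): offset=4, physical=[E,j,C,c,A], logical=[A,E,j,C,c]
After op 10 (rotate(-3)): offset=1, physical=[E,j,C,c,A], logical=[j,C,c,A,E]

Answer: c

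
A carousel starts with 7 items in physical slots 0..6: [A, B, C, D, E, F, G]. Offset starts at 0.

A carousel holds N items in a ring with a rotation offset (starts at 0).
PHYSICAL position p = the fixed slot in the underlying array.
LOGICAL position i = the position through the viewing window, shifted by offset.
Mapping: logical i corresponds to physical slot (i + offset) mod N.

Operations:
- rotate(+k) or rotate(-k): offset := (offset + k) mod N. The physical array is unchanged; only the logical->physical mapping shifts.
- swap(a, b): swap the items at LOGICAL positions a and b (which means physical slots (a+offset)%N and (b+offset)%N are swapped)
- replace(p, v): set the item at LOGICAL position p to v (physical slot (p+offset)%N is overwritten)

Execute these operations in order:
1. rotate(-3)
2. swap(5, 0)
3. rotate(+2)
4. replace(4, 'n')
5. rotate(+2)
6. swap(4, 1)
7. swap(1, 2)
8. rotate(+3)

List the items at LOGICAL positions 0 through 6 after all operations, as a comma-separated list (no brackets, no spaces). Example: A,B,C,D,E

Answer: C,E,G,A,B,n,F

Derivation:
After op 1 (rotate(-3)): offset=4, physical=[A,B,C,D,E,F,G], logical=[E,F,G,A,B,C,D]
After op 2 (swap(5, 0)): offset=4, physical=[A,B,E,D,C,F,G], logical=[C,F,G,A,B,E,D]
After op 3 (rotate(+2)): offset=6, physical=[A,B,E,D,C,F,G], logical=[G,A,B,E,D,C,F]
After op 4 (replace(4, 'n')): offset=6, physical=[A,B,E,n,C,F,G], logical=[G,A,B,E,n,C,F]
After op 5 (rotate(+2)): offset=1, physical=[A,B,E,n,C,F,G], logical=[B,E,n,C,F,G,A]
After op 6 (swap(4, 1)): offset=1, physical=[A,B,F,n,C,E,G], logical=[B,F,n,C,E,G,A]
After op 7 (swap(1, 2)): offset=1, physical=[A,B,n,F,C,E,G], logical=[B,n,F,C,E,G,A]
After op 8 (rotate(+3)): offset=4, physical=[A,B,n,F,C,E,G], logical=[C,E,G,A,B,n,F]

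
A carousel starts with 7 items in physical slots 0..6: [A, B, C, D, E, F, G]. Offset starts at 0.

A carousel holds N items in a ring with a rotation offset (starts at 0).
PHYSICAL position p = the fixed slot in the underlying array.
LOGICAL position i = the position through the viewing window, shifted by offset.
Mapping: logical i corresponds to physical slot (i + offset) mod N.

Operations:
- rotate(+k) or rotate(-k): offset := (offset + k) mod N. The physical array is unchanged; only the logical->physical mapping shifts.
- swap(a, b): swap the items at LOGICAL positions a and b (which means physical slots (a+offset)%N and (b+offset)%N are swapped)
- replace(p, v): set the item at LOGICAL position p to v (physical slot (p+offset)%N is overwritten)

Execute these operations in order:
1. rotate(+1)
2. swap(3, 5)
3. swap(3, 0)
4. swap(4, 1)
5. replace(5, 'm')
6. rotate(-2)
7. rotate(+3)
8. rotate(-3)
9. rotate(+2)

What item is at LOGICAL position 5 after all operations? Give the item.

After op 1 (rotate(+1)): offset=1, physical=[A,B,C,D,E,F,G], logical=[B,C,D,E,F,G,A]
After op 2 (swap(3, 5)): offset=1, physical=[A,B,C,D,G,F,E], logical=[B,C,D,G,F,E,A]
After op 3 (swap(3, 0)): offset=1, physical=[A,G,C,D,B,F,E], logical=[G,C,D,B,F,E,A]
After op 4 (swap(4, 1)): offset=1, physical=[A,G,F,D,B,C,E], logical=[G,F,D,B,C,E,A]
After op 5 (replace(5, 'm')): offset=1, physical=[A,G,F,D,B,C,m], logical=[G,F,D,B,C,m,A]
After op 6 (rotate(-2)): offset=6, physical=[A,G,F,D,B,C,m], logical=[m,A,G,F,D,B,C]
After op 7 (rotate(+3)): offset=2, physical=[A,G,F,D,B,C,m], logical=[F,D,B,C,m,A,G]
After op 8 (rotate(-3)): offset=6, physical=[A,G,F,D,B,C,m], logical=[m,A,G,F,D,B,C]
After op 9 (rotate(+2)): offset=1, physical=[A,G,F,D,B,C,m], logical=[G,F,D,B,C,m,A]

Answer: m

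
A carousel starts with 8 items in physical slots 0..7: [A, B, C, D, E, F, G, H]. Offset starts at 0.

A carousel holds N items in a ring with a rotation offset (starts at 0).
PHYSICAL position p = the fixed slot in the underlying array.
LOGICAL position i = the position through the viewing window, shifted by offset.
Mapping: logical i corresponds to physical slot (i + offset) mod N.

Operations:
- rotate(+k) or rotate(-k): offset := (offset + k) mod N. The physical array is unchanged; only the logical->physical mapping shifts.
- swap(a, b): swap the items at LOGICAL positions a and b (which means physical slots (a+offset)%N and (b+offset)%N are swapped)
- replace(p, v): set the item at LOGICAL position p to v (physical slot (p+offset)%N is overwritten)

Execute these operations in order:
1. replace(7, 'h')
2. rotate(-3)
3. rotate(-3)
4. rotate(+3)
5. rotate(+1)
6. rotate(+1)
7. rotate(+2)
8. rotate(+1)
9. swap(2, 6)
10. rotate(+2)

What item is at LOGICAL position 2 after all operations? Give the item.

Answer: G

Derivation:
After op 1 (replace(7, 'h')): offset=0, physical=[A,B,C,D,E,F,G,h], logical=[A,B,C,D,E,F,G,h]
After op 2 (rotate(-3)): offset=5, physical=[A,B,C,D,E,F,G,h], logical=[F,G,h,A,B,C,D,E]
After op 3 (rotate(-3)): offset=2, physical=[A,B,C,D,E,F,G,h], logical=[C,D,E,F,G,h,A,B]
After op 4 (rotate(+3)): offset=5, physical=[A,B,C,D,E,F,G,h], logical=[F,G,h,A,B,C,D,E]
After op 5 (rotate(+1)): offset=6, physical=[A,B,C,D,E,F,G,h], logical=[G,h,A,B,C,D,E,F]
After op 6 (rotate(+1)): offset=7, physical=[A,B,C,D,E,F,G,h], logical=[h,A,B,C,D,E,F,G]
After op 7 (rotate(+2)): offset=1, physical=[A,B,C,D,E,F,G,h], logical=[B,C,D,E,F,G,h,A]
After op 8 (rotate(+1)): offset=2, physical=[A,B,C,D,E,F,G,h], logical=[C,D,E,F,G,h,A,B]
After op 9 (swap(2, 6)): offset=2, physical=[E,B,C,D,A,F,G,h], logical=[C,D,A,F,G,h,E,B]
After op 10 (rotate(+2)): offset=4, physical=[E,B,C,D,A,F,G,h], logical=[A,F,G,h,E,B,C,D]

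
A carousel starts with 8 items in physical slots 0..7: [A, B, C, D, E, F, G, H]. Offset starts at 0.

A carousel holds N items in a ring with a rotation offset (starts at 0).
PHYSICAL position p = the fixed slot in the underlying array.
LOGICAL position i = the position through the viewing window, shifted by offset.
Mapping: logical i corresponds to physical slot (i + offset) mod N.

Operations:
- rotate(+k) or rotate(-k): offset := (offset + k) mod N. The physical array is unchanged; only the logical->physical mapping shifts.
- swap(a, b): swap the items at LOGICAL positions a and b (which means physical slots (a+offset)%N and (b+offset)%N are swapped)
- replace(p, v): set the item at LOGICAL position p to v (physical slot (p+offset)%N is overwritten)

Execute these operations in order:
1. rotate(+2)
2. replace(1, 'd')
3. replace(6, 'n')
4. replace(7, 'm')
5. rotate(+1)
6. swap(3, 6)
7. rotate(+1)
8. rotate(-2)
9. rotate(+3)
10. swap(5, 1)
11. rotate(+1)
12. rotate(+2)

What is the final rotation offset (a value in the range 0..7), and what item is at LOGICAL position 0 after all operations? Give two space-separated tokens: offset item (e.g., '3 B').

After op 1 (rotate(+2)): offset=2, physical=[A,B,C,D,E,F,G,H], logical=[C,D,E,F,G,H,A,B]
After op 2 (replace(1, 'd')): offset=2, physical=[A,B,C,d,E,F,G,H], logical=[C,d,E,F,G,H,A,B]
After op 3 (replace(6, 'n')): offset=2, physical=[n,B,C,d,E,F,G,H], logical=[C,d,E,F,G,H,n,B]
After op 4 (replace(7, 'm')): offset=2, physical=[n,m,C,d,E,F,G,H], logical=[C,d,E,F,G,H,n,m]
After op 5 (rotate(+1)): offset=3, physical=[n,m,C,d,E,F,G,H], logical=[d,E,F,G,H,n,m,C]
After op 6 (swap(3, 6)): offset=3, physical=[n,G,C,d,E,F,m,H], logical=[d,E,F,m,H,n,G,C]
After op 7 (rotate(+1)): offset=4, physical=[n,G,C,d,E,F,m,H], logical=[E,F,m,H,n,G,C,d]
After op 8 (rotate(-2)): offset=2, physical=[n,G,C,d,E,F,m,H], logical=[C,d,E,F,m,H,n,G]
After op 9 (rotate(+3)): offset=5, physical=[n,G,C,d,E,F,m,H], logical=[F,m,H,n,G,C,d,E]
After op 10 (swap(5, 1)): offset=5, physical=[n,G,m,d,E,F,C,H], logical=[F,C,H,n,G,m,d,E]
After op 11 (rotate(+1)): offset=6, physical=[n,G,m,d,E,F,C,H], logical=[C,H,n,G,m,d,E,F]
After op 12 (rotate(+2)): offset=0, physical=[n,G,m,d,E,F,C,H], logical=[n,G,m,d,E,F,C,H]

Answer: 0 n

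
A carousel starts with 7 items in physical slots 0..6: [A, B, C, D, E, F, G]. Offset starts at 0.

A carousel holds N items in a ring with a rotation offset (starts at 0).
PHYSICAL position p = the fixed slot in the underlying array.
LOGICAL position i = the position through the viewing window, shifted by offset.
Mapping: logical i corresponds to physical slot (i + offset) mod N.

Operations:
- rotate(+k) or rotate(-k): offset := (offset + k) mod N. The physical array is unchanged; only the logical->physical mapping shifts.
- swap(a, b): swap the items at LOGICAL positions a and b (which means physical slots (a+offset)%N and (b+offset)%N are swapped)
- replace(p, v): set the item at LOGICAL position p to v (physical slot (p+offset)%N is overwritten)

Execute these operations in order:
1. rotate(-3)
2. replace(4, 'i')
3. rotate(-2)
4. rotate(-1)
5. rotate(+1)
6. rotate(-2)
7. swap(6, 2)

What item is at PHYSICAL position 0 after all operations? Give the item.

After op 1 (rotate(-3)): offset=4, physical=[A,B,C,D,E,F,G], logical=[E,F,G,A,B,C,D]
After op 2 (replace(4, 'i')): offset=4, physical=[A,i,C,D,E,F,G], logical=[E,F,G,A,i,C,D]
After op 3 (rotate(-2)): offset=2, physical=[A,i,C,D,E,F,G], logical=[C,D,E,F,G,A,i]
After op 4 (rotate(-1)): offset=1, physical=[A,i,C,D,E,F,G], logical=[i,C,D,E,F,G,A]
After op 5 (rotate(+1)): offset=2, physical=[A,i,C,D,E,F,G], logical=[C,D,E,F,G,A,i]
After op 6 (rotate(-2)): offset=0, physical=[A,i,C,D,E,F,G], logical=[A,i,C,D,E,F,G]
After op 7 (swap(6, 2)): offset=0, physical=[A,i,G,D,E,F,C], logical=[A,i,G,D,E,F,C]

Answer: A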